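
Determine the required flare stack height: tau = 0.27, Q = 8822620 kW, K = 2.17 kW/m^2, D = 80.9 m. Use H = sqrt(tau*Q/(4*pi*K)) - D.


tau*Q/(4*pi*K) = 0.27 * 8822620 / (4 * pi * 2.17) = 87355.8
sqrt(87355.8) = 295.56
H = 295.56 - 80.9 = 214.7

214.7 m


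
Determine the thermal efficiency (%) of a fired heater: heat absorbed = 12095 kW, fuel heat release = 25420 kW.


Furnace efficiency = Q_absorbed / Q_fuel * 100
= 12095 / 25420 * 100 = 47.58

47.58 %


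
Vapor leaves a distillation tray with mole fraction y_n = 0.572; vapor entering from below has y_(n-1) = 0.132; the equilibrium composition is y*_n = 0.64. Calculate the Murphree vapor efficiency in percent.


Murphree vapor efficiency: EMV = (y_n - y_(n-1)) / (y*_n - y_(n-1)) * 100
EMV = (0.572 - 0.132) / (0.64 - 0.132) * 100 = 0.44 / 0.508 * 100 = 86.61

86.61 %


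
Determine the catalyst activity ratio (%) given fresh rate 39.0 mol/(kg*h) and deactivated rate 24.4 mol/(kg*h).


Activity (%) = (rate_used / rate_fresh) * 100
rate_used = 24.4, rate_fresh = 39.0
= (24.4 / 39.0) * 100
= 0.6256 * 100 = 62.56

62.56 %


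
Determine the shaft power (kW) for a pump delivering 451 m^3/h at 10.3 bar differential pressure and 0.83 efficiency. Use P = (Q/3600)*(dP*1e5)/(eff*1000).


Q = 451 / 3600 = 0.125278 m^3/s
P = 0.125278 * (10.3 * 1e5) / 0.83 / 1000 = 155.5

155.5 kW


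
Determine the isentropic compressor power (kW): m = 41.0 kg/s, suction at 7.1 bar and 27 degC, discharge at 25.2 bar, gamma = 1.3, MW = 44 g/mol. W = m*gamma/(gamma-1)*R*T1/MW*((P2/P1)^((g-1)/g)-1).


Isentropic work: W = m*(gamma/(gamma-1))*(R*T1/MW)*((P2/P1)^((gamma-1)/gamma) - 1)
T1 = 27 + 273.15 = 300.15 K
Pressure ratio = 25.2 / 7.1 = 3.5493
Exponent = (1.3 - 1)/1.3 = 0.230769
(P2/P1)^exp - 1 = 3.5493^0.230769 - 1 = 0.339541
W = 41.0 * 1.3 / 0.3 * 8.314 * 300.15 / 44 * 0.339541 = 3421

3421 kW


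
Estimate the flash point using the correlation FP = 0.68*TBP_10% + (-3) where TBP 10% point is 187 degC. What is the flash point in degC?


FP = 0.68 * 187 + (-3) = 124.16

124.16 degC


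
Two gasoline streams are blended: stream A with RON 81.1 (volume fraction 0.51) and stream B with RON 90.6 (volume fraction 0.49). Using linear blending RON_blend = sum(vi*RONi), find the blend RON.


Linear blending: RON_blend = sum(vi * RONi)
Contribution 1: 0.51 * 81.1 = 41.361
Contribution 2: 0.49 * 90.6 = 44.394
RON_blend = 41.361 + 44.394 = 85.755

85.755


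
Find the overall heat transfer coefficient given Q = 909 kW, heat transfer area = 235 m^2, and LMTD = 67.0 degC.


From Q = U*A*LMTD, U = Q / (A * LMTD)
U = 909 / (235 * 67.0) = 909 / 15745 = 0.05773

0.05773 kW/(m^2*K)


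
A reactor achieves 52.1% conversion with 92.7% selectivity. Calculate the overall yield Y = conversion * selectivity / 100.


Overall yield = conversion (%) * selectivity (%) / 100
Conversion = 52.1%, Selectivity = 92.7%
Y = 52.1 * 92.7 / 100
= 48.2967 %

48.2967 %


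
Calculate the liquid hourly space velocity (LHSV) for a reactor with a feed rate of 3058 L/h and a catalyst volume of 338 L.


LHSV = volumetric feed rate / catalyst volume
= 3058 L/h / 338 L
= 9.047 h^-1

9.047 h^-1


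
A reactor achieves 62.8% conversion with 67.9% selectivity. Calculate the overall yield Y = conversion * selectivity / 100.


Overall yield = conversion (%) * selectivity (%) / 100
Conversion = 62.8%, Selectivity = 67.9%
Y = 62.8 * 67.9 / 100
= 42.6412 %

42.6412 %


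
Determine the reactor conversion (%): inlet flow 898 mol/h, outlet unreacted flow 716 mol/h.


X = (F_in - F_out) / F_in * 100
Moles reacted = 898 - 716 = 182
X = 182 / 898 * 100
= 0.2027 * 100
= 20.27 %

20.27 %


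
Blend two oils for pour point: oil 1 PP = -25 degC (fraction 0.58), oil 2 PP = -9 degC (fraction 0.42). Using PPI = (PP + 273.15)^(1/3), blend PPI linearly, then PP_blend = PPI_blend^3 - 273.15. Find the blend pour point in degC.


PPI_1 = (-25 + 273.15)^(1/3) = 6.284028
PPI_2 = (-9 + 273.15)^(1/3) = 6.416283
PPI_blend = 0.58 * 6.284028 + 0.42 * 6.416283 = 6.339575
PP_blend = 6.339575^3 - 273.15 = 254.7889 - 273.15 = -18.36

-18.36 degC


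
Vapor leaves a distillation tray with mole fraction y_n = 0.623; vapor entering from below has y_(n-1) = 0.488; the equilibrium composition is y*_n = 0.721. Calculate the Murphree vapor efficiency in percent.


Murphree vapor efficiency: EMV = (y_n - y_(n-1)) / (y*_n - y_(n-1)) * 100
EMV = (0.623 - 0.488) / (0.721 - 0.488) * 100 = 0.135 / 0.233 * 100 = 57.94

57.94 %


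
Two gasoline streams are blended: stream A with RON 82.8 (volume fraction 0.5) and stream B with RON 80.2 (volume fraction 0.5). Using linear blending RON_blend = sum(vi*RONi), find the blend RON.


Linear blending: RON_blend = sum(vi * RONi)
Contribution 1: 0.5 * 82.8 = 41.4
Contribution 2: 0.5 * 80.2 = 40.1
RON_blend = 41.4 + 40.1 = 81.5

81.5


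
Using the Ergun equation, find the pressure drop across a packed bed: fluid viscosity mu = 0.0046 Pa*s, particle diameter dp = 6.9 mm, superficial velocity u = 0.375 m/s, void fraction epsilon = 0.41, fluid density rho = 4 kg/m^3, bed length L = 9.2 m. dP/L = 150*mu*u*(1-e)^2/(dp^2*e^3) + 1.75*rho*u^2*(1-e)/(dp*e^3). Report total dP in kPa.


dp = 6.9 mm = 0.0069 m
Viscous term = 150*0.0046*0.375*(1-0.41)^2 / (0.0069^2*0.41^3) = 27449.5
Inertial term = 1.75*4*0.375^2*(1-0.41) / (0.0069*0.41^3) = 1221.27
dP/L = 27449.5 + 1221.27 = 28670.8 Pa/m
dP = 28670.8 * 9.2 / 1000 = 263.8 kPa

263.8 kPa


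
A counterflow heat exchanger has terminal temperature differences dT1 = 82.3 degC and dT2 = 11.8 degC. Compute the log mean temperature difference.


LMTD = (dT1 - dT2) / ln(dT1/dT2)
= (82.3 - 11.8) / ln(82.3 / 11.8) = 70.5 / 1.94227 = 36.30

36.30 degC


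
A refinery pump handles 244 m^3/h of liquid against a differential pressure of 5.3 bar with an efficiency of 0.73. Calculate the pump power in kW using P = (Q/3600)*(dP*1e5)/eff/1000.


Q = 244 / 3600 = 0.0677778 m^3/s
P = 0.0677778 * (5.3 * 1e5) / 0.73 / 1000 = 49.21

49.21 kW


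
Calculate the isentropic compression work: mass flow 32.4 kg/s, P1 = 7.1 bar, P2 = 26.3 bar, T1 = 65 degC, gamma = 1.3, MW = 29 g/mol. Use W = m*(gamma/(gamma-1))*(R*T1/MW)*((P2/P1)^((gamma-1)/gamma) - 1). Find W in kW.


Isentropic work: W = m*(gamma/(gamma-1))*(R*T1/MW)*((P2/P1)^((gamma-1)/gamma) - 1)
T1 = 65 + 273.15 = 338.15 K
Pressure ratio = 26.3 / 7.1 = 3.70423
Exponent = (1.3 - 1)/1.3 = 0.230769
(P2/P1)^exp - 1 = 3.70423^0.230769 - 1 = 0.352813
W = 32.4 * 1.3 / 0.3 * 8.314 * 338.15 / 29 * 0.352813 = 4802

4802 kW


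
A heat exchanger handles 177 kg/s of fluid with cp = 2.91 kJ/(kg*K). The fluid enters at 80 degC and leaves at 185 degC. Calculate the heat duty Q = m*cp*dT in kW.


Q = m_dot * cp * delta_T
delta_T = 185 - 80 = 105 K
Q = 177 * 2.91 * 105
= 515.07 * 105
= 54082.35 kW

54082.35 kW


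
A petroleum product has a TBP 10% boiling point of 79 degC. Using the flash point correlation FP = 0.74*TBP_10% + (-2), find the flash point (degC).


FP = 0.74 * 79 + (-2) = 56.46

56.46 degC


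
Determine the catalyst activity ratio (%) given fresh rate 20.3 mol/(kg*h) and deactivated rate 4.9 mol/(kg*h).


Activity (%) = (rate_used / rate_fresh) * 100
rate_used = 4.9, rate_fresh = 20.3
= (4.9 / 20.3) * 100
= 0.2414 * 100 = 24.14

24.14 %


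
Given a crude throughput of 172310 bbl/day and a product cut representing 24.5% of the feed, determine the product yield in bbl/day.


Crude throughput = 172310 bbl/day
Fraction yield = 24.5%
yield = throughput * fraction / 100
yield = 172310 * 24.5 / 100 = 42215.95

42215.95 bbl/day


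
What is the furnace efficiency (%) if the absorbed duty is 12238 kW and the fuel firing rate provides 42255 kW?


Furnace efficiency = Q_absorbed / Q_fuel * 100
= 12238 / 42255 * 100 = 28.96

28.96 %


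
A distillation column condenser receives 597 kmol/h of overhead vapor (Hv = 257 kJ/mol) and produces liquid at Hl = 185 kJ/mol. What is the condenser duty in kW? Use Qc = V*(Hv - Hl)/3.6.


Qc = 597 * (257 - 185) / 3.6 = 597 * 72 / 3.6 = 11940

11940 kW


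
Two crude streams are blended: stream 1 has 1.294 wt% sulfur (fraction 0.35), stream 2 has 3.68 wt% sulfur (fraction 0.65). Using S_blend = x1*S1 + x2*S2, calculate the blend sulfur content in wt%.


Linear sulfur blending: S_blend = x1*S1 + x2*S2
Contribution 1: 0.35 * 1.294 = 0.4529 wt%
Contribution 2: 0.65 * 3.68 = 2.392 wt%
S_blend = 0.4529 + 2.392 = 2.8449

2.8449 wt%


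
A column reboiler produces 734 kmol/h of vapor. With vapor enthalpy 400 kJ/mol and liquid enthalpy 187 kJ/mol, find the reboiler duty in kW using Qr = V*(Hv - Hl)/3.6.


Qr = 734 * (400 - 187) / 3.6 = 734 * 213 / 3.6 = 43430

43430 kW


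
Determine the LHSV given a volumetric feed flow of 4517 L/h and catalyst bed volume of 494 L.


LHSV = volumetric feed rate / catalyst volume
= 4517 L/h / 494 L
= 9.144 h^-1

9.144 h^-1


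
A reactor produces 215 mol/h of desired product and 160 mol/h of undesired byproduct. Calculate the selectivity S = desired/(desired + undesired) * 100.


Selectivity = desired / (desired + undesired) * 100
Total products = 215 + 160 = 375 mol/h
S = 215 / 375 * 100
= 0.5733 * 100
= 57.33 %

57.33 %


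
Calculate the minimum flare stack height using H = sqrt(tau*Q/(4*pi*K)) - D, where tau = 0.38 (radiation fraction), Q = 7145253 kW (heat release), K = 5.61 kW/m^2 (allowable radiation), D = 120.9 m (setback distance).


tau*Q/(4*pi*K) = 0.38 * 7145253 / (4 * pi * 5.61) = 38514.9
sqrt(38514.9) = 196.252
H = 196.252 - 120.9 = 75.35

75.35 m


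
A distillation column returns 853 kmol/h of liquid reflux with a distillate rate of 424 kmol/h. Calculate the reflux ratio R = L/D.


Reflux ratio definition: R = L / D (liquid returned / distillate withdrawn)
L = 853 kmol/h, D = 424 kmol/h
R = 853 / 424 = 2.012

2.012


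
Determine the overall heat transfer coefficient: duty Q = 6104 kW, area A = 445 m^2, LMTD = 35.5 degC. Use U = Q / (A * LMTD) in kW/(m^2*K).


From Q = U*A*LMTD, U = Q / (A * LMTD)
U = 6104 / (445 * 35.5) = 6104 / 15797.5 = 0.3864

0.3864 kW/(m^2*K)


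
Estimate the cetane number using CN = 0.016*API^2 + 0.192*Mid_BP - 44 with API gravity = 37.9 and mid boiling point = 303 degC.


CN = 0.016 * 37.9^2 + 0.192 * 303 - 44
CN = 22.98256 + 58.176 - 44 = 37.15856

37.15856


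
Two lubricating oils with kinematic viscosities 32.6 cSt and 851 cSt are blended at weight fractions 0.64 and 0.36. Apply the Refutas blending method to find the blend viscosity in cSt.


Refutas method: VBN_i = 14.534*ln(ln(visc_i + 0.8)) + 10.975, blended linearly by mass fraction; since VBN is linear in VBI_i = ln(ln(visc_i + 0.8)) and the fractions sum to 1, blend VBI directly: visc = exp(exp(VBI_blend)) - 0.8
VBI_1 = ln(ln(32.6 + 0.8)) = 1.2552
VBI_2 = ln(ln(851 + 0.8)) = 1.90915
VBI_blend = 0.64 * 1.2552 + 0.36 * 1.90915 = 1.49062
visc_blend = exp(exp(1.49062)) - 0.8 = 83.96

83.96 cSt


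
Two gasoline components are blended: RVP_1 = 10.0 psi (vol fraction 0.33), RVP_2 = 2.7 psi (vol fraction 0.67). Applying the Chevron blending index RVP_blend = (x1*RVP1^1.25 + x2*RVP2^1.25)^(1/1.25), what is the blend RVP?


Chevron index: RVP_blend = (sum xi*RVPi^1.25)^(1/1.25)
RVP^1.25 terms: 0.33 * 10.0^1.25 + 0.67 * 2.7^1.25 = 8.18721
RVP_blend = 8.18721^(1/1.25) = 5.377

5.377 psi


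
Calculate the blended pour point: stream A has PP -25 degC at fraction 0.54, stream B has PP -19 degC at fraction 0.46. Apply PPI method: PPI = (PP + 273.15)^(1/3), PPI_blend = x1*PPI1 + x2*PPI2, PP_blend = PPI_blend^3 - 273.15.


PPI_1 = (-25 + 273.15)^(1/3) = 6.284028
PPI_2 = (-19 + 273.15)^(1/3) = 6.334272
PPI_blend = 0.54 * 6.284028 + 0.46 * 6.334272 = 6.30714
PP_blend = 6.30714^3 - 273.15 = 250.8981 - 273.15 = -22.25

-22.25 degC


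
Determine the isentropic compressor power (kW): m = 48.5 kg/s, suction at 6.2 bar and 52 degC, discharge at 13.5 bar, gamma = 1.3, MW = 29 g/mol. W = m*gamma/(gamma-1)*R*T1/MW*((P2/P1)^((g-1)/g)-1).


Isentropic work: W = m*(gamma/(gamma-1))*(R*T1/MW)*((P2/P1)^((gamma-1)/gamma) - 1)
T1 = 52 + 273.15 = 325.15 K
Pressure ratio = 13.5 / 6.2 = 2.17742
Exponent = (1.3 - 1)/1.3 = 0.230769
(P2/P1)^exp - 1 = 2.17742^0.230769 - 1 = 0.196704
W = 48.5 * 1.3 / 0.3 * 8.314 * 325.15 / 29 * 0.196704 = 3854

3854 kW


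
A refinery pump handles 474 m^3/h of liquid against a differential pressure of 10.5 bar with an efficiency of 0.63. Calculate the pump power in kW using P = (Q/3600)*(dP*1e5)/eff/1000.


Q = 474 / 3600 = 0.131667 m^3/s
P = 0.131667 * (10.5 * 1e5) / 0.63 / 1000 = 219.4

219.4 kW


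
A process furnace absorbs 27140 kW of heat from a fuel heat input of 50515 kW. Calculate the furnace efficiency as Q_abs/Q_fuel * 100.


Furnace efficiency = Q_absorbed / Q_fuel * 100
= 27140 / 50515 * 100 = 53.73

53.73 %


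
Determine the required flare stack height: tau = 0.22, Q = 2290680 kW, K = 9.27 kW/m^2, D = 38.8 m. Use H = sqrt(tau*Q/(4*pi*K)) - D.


tau*Q/(4*pi*K) = 0.22 * 2290680 / (4 * pi * 9.27) = 4326.11
sqrt(4326.11) = 65.7732
H = 65.7732 - 38.8 = 26.97

26.97 m


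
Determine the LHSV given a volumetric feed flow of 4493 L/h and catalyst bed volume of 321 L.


LHSV = volumetric feed rate / catalyst volume
= 4493 L/h / 321 L
= 14.00 h^-1

14.00 h^-1


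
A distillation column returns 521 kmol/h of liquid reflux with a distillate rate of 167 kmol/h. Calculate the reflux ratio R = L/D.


Reflux ratio definition: R = L / D (liquid returned / distillate withdrawn)
L = 521 kmol/h, D = 167 kmol/h
R = 521 / 167 = 3.120

3.120


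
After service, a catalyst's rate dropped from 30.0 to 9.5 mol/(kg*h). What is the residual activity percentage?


Activity (%) = (rate_used / rate_fresh) * 100
rate_used = 9.5, rate_fresh = 30.0
= (9.5 / 30.0) * 100
= 0.3167 * 100 = 31.67

31.67 %


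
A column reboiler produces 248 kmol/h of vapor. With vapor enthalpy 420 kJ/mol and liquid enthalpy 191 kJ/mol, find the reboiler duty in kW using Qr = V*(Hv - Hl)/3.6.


Qr = 248 * (420 - 191) / 3.6 = 248 * 229 / 3.6 = 15780

15780 kW


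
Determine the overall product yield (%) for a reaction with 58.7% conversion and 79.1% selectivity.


Overall yield = conversion (%) * selectivity (%) / 100
Conversion = 58.7%, Selectivity = 79.1%
Y = 58.7 * 79.1 / 100
= 46.4317 %

46.4317 %


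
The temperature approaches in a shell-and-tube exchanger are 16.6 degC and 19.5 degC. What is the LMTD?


LMTD = (dT1 - dT2) / ln(dT1/dT2)
= (16.6 - 19.5) / ln(16.6 / 19.5) = -2.9 / -0.161012 = 18.01

18.01 degC


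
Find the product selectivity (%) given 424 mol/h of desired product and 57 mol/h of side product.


Selectivity = desired / (desired + undesired) * 100
Total products = 424 + 57 = 481 mol/h
S = 424 / 481 * 100
= 0.8815 * 100
= 88.15 %

88.15 %


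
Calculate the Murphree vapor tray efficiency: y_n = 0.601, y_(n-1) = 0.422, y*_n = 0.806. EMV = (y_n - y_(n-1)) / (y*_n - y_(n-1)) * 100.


Murphree vapor efficiency: EMV = (y_n - y_(n-1)) / (y*_n - y_(n-1)) * 100
EMV = (0.601 - 0.422) / (0.806 - 0.422) * 100 = 0.179 / 0.384 * 100 = 46.61

46.61 %


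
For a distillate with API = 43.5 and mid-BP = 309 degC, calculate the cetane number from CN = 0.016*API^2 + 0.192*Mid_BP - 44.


CN = 0.016 * 43.5^2 + 0.192 * 309 - 44
CN = 30.276 + 59.328 - 44 = 45.604

45.604


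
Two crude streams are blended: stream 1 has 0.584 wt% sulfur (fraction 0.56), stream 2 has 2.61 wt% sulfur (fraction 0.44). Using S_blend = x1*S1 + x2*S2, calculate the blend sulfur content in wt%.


Linear sulfur blending: S_blend = x1*S1 + x2*S2
Contribution 1: 0.56 * 0.584 = 0.32704 wt%
Contribution 2: 0.44 * 2.61 = 1.1484 wt%
S_blend = 0.32704 + 1.1484 = 1.47544

1.47544 wt%


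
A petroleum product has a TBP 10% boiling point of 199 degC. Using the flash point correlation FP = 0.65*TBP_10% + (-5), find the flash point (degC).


FP = 0.65 * 199 + (-5) = 124.35

124.35 degC


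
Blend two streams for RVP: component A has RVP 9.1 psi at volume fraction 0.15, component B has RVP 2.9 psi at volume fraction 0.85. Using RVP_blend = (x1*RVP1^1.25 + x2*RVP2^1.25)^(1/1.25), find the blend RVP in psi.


Chevron index: RVP_blend = (sum xi*RVPi^1.25)^(1/1.25)
RVP^1.25 terms: 0.15 * 9.1^1.25 + 0.85 * 2.9^1.25 = 5.58753
RVP_blend = 5.58753^(1/1.25) = 3.961

3.961 psi


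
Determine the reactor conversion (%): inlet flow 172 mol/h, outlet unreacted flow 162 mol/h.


X = (F_in - F_out) / F_in * 100
Moles reacted = 172 - 162 = 10
X = 10 / 172 * 100
= 0.05814 * 100
= 5.814 %

5.814 %


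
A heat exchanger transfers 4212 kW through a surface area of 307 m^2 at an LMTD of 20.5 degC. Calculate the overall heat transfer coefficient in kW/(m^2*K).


From Q = U*A*LMTD, U = Q / (A * LMTD)
U = 4212 / (307 * 20.5) = 4212 / 6293.5 = 0.6693

0.6693 kW/(m^2*K)


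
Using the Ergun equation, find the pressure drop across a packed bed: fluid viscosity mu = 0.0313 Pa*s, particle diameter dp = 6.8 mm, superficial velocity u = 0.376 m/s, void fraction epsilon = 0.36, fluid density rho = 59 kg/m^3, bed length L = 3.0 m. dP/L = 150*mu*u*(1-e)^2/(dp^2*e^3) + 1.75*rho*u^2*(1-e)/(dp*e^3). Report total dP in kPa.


dp = 6.8 mm = 0.0068 m
Viscous term = 150*0.0313*0.376*(1-0.36)^2 / (0.0068^2*0.36^3) = 335165
Inertial term = 1.75*59*0.376^2*(1-0.36) / (0.0068*0.36^3) = 29446.2
dP/L = 335165 + 29446.2 = 364611 Pa/m
dP = 364611 * 3.0 / 1000 = 1094 kPa

1094 kPa


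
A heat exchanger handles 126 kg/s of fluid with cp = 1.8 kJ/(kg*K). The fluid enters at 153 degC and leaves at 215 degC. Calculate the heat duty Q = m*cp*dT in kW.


Q = m_dot * cp * delta_T
delta_T = 215 - 153 = 62 K
Q = 126 * 1.8 * 62
= 226.8 * 62
= 14061.6 kW

14061.6 kW


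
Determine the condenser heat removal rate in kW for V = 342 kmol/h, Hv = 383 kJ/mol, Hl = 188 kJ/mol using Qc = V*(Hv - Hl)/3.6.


Qc = 342 * (383 - 188) / 3.6 = 342 * 195 / 3.6 = 18520

18520 kW


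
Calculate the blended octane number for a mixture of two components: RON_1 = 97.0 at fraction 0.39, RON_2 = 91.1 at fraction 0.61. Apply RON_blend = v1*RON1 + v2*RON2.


Linear blending: RON_blend = sum(vi * RONi)
Contribution 1: 0.39 * 97.0 = 37.83
Contribution 2: 0.61 * 91.1 = 55.571
RON_blend = 37.83 + 55.571 = 93.401

93.401


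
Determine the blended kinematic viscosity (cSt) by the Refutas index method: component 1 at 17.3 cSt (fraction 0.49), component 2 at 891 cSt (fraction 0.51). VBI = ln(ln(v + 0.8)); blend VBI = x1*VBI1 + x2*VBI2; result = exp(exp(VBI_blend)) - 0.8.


Refutas method: VBN_i = 14.534*ln(ln(visc_i + 0.8)) + 10.975, blended linearly by mass fraction; since VBN is linear in VBI_i = ln(ln(visc_i + 0.8)) and the fractions sum to 1, blend VBI directly: visc = exp(exp(VBI_blend)) - 0.8
VBI_1 = ln(ln(17.3 + 0.8)) = 1.0633
VBI_2 = ln(ln(891 + 0.8)) = 1.91593
VBI_blend = 0.49 * 1.0633 + 0.51 * 1.91593 = 1.49814
visc_blend = exp(exp(1.49814)) - 0.8 = 86.85

86.85 cSt


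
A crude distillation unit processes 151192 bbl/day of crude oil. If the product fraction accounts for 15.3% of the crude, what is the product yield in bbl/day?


Crude throughput = 151192 bbl/day
Fraction yield = 15.3%
yield = throughput * fraction / 100
yield = 151192 * 15.3 / 100 = 23132.376

23132.376 bbl/day


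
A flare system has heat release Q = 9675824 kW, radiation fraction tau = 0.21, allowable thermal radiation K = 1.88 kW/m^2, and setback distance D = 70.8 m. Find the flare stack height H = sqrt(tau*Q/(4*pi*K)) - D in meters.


tau*Q/(4*pi*K) = 0.21 * 9675824 / (4 * pi * 1.88) = 86008.1
sqrt(86008.1) = 293.271
H = 293.271 - 70.8 = 222.5

222.5 m


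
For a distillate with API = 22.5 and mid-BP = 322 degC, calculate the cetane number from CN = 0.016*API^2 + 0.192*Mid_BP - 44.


CN = 0.016 * 22.5^2 + 0.192 * 322 - 44
CN = 8.1 + 61.824 - 44 = 25.924

25.924


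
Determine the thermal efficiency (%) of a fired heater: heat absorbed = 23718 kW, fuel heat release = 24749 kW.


Furnace efficiency = Q_absorbed / Q_fuel * 100
= 23718 / 24749 * 100 = 95.83

95.83 %


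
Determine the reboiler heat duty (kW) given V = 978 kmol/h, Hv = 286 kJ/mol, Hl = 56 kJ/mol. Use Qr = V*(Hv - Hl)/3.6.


Qr = 978 * (286 - 56) / 3.6 = 978 * 230 / 3.6 = 62480

62480 kW


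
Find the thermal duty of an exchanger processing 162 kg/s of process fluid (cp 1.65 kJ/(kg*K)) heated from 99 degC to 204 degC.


Q = m_dot * cp * delta_T
delta_T = 204 - 99 = 105 K
Q = 162 * 1.65 * 105
= 267.3 * 105
= 28066.5 kW

28066.5 kW


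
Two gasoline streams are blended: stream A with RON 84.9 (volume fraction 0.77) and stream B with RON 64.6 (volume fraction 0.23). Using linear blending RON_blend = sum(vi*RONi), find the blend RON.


Linear blending: RON_blend = sum(vi * RONi)
Contribution 1: 0.77 * 84.9 = 65.373
Contribution 2: 0.23 * 64.6 = 14.858
RON_blend = 65.373 + 14.858 = 80.231

80.231


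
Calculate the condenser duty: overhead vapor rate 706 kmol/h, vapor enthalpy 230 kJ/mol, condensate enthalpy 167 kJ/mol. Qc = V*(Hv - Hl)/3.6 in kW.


Qc = 706 * (230 - 167) / 3.6 = 706 * 63 / 3.6 = 12360

12360 kW


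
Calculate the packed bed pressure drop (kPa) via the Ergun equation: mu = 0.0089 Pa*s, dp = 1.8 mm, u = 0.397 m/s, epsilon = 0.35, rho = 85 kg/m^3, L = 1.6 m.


dp = 1.8 mm = 0.0018 m
Viscous term = 150*0.0089*0.397*(1-0.35)^2 / (0.0018^2*0.35^3) = 1611940
Inertial term = 1.75*85*0.397^2*(1-0.35) / (0.0018*0.35^3) = 197458
dP/L = 1611940 + 197458 = 1809400 Pa/m
dP = 1809400 * 1.6 / 1000 = 2895 kPa

2895 kPa


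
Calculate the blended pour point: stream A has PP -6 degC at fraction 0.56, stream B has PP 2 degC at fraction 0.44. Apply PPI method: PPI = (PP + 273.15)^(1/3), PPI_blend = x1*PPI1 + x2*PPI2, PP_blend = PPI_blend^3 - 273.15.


PPI_1 = (-6 + 273.15)^(1/3) = 6.440482
PPI_2 = (2 + 273.15)^(1/3) = 6.504139
PPI_blend = 0.56 * 6.440482 + 0.44 * 6.504139 = 6.468491
PP_blend = 6.468491^3 - 273.15 = 270.6506 - 273.15 = -2.5

-2.5 degC


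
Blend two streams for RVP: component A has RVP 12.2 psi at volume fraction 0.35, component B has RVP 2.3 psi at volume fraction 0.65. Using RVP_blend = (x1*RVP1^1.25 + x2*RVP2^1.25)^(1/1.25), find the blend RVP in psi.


Chevron index: RVP_blend = (sum xi*RVPi^1.25)^(1/1.25)
RVP^1.25 terms: 0.35 * 12.2^1.25 + 0.65 * 2.3^1.25 = 9.82136
RVP_blend = 9.82136^(1/1.25) = 6.219

6.219 psi


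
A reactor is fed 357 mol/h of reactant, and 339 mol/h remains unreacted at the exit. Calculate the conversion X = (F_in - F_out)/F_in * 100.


X = (F_in - F_out) / F_in * 100
Moles reacted = 357 - 339 = 18
X = 18 / 357 * 100
= 0.05042 * 100
= 5.042 %

5.042 %


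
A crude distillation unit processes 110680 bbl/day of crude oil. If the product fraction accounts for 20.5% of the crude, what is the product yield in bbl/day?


Crude throughput = 110680 bbl/day
Fraction yield = 20.5%
yield = throughput * fraction / 100
yield = 110680 * 20.5 / 100 = 22689.4

22689.4 bbl/day


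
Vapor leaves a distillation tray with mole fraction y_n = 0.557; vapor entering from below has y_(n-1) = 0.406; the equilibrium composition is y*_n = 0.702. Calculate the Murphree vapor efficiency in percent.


Murphree vapor efficiency: EMV = (y_n - y_(n-1)) / (y*_n - y_(n-1)) * 100
EMV = (0.557 - 0.406) / (0.702 - 0.406) * 100 = 0.151 / 0.296 * 100 = 51.01

51.01 %


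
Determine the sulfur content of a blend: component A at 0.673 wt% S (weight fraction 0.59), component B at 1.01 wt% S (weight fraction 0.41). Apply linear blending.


Linear sulfur blending: S_blend = x1*S1 + x2*S2
Contribution 1: 0.59 * 0.673 = 0.39707 wt%
Contribution 2: 0.41 * 1.01 = 0.4141 wt%
S_blend = 0.39707 + 0.4141 = 0.81117

0.81117 wt%


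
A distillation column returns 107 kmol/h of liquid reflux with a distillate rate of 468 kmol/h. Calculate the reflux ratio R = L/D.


Reflux ratio definition: R = L / D (liquid returned / distillate withdrawn)
L = 107 kmol/h, D = 468 kmol/h
R = 107 / 468 = 0.2286

0.2286


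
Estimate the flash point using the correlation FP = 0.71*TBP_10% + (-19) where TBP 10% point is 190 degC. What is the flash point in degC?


FP = 0.71 * 190 + (-19) = 115.9

115.9 degC


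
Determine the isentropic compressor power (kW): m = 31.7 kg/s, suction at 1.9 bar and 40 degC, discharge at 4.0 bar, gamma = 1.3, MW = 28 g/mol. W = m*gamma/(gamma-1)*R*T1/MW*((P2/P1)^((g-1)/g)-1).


Isentropic work: W = m*(gamma/(gamma-1))*(R*T1/MW)*((P2/P1)^((gamma-1)/gamma) - 1)
T1 = 40 + 273.15 = 313.15 K
Pressure ratio = 4.0 / 1.9 = 2.10526
Exponent = (1.3 - 1)/1.3 = 0.230769
(P2/P1)^exp - 1 = 2.10526^0.230769 - 1 = 0.187433
W = 31.7 * 1.3 / 0.3 * 8.314 * 313.15 / 28 * 0.187433 = 2394

2394 kW


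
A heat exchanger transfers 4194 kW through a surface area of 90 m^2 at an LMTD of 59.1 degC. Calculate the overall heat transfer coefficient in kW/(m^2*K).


From Q = U*A*LMTD, U = Q / (A * LMTD)
U = 4194 / (90 * 59.1) = 4194 / 5319 = 0.7885

0.7885 kW/(m^2*K)


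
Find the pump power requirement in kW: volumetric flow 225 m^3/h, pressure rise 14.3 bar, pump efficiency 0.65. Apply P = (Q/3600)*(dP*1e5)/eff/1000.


Q = 225 / 3600 = 0.0625 m^3/s
P = 0.0625 * (14.3 * 1e5) / 0.65 / 1000 = 137.5

137.5 kW


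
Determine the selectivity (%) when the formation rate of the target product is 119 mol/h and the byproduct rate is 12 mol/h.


Selectivity = desired / (desired + undesired) * 100
Total products = 119 + 12 = 131 mol/h
S = 119 / 131 * 100
= 0.9084 * 100
= 90.84 %

90.84 %


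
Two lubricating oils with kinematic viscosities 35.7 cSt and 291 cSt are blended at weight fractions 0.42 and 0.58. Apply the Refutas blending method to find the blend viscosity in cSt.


Refutas method: VBN_i = 14.534*ln(ln(visc_i + 0.8)) + 10.975, blended linearly by mass fraction; since VBN is linear in VBI_i = ln(ln(visc_i + 0.8)) and the fractions sum to 1, blend VBI directly: visc = exp(exp(VBI_blend)) - 0.8
VBI_1 = ln(ln(35.7 + 0.8)) = 1.28019
VBI_2 = ln(ln(291 + 0.8)) = 1.73626
VBI_blend = 0.42 * 1.28019 + 0.58 * 1.73626 = 1.54471
visc_blend = exp(exp(1.54471)) - 0.8 = 107.7

107.7 cSt


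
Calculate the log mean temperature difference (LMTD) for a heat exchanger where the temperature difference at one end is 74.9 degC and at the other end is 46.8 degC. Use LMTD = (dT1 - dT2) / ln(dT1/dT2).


LMTD = (dT1 - dT2) / ln(dT1/dT2)
= (74.9 - 46.8) / ln(74.9 / 46.8) = 28.1 / 0.470271 = 59.75

59.75 degC


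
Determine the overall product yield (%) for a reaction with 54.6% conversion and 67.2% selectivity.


Overall yield = conversion (%) * selectivity (%) / 100
Conversion = 54.6%, Selectivity = 67.2%
Y = 54.6 * 67.2 / 100
= 36.6912 %

36.6912 %


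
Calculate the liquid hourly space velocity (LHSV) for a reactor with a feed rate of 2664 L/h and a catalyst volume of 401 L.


LHSV = volumetric feed rate / catalyst volume
= 2664 L/h / 401 L
= 6.643 h^-1

6.643 h^-1


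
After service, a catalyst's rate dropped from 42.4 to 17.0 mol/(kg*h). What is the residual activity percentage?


Activity (%) = (rate_used / rate_fresh) * 100
rate_used = 17.0, rate_fresh = 42.4
= (17.0 / 42.4) * 100
= 0.4009 * 100 = 40.09

40.09 %


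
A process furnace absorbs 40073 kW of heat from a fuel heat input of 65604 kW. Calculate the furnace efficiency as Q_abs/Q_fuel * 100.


Furnace efficiency = Q_absorbed / Q_fuel * 100
= 40073 / 65604 * 100 = 61.08

61.08 %


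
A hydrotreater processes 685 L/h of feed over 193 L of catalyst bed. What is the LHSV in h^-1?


LHSV = volumetric feed rate / catalyst volume
= 685 L/h / 193 L
= 3.549 h^-1

3.549 h^-1


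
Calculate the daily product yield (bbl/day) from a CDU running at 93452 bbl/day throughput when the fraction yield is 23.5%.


Crude throughput = 93452 bbl/day
Fraction yield = 23.5%
yield = throughput * fraction / 100
yield = 93452 * 23.5 / 100 = 21961.22

21961.22 bbl/day


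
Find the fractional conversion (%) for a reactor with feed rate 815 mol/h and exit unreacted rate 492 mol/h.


X = (F_in - F_out) / F_in * 100
Moles reacted = 815 - 492 = 323
X = 323 / 815 * 100
= 0.3963 * 100
= 39.63 %

39.63 %


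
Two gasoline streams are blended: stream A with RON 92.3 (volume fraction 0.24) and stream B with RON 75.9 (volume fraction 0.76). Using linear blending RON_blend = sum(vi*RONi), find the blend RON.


Linear blending: RON_blend = sum(vi * RONi)
Contribution 1: 0.24 * 92.3 = 22.152
Contribution 2: 0.76 * 75.9 = 57.684
RON_blend = 22.152 + 57.684 = 79.836

79.836


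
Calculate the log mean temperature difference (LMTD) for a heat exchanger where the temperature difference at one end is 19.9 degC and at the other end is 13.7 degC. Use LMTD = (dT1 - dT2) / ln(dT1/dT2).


LMTD = (dT1 - dT2) / ln(dT1/dT2)
= (19.9 - 13.7) / ln(19.9 / 13.7) = 6.2 / 0.373324 = 16.61

16.61 degC


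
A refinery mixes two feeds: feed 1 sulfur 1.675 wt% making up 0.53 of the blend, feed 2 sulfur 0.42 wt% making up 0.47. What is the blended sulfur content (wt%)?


Linear sulfur blending: S_blend = x1*S1 + x2*S2
Contribution 1: 0.53 * 1.675 = 0.88775 wt%
Contribution 2: 0.47 * 0.42 = 0.1974 wt%
S_blend = 0.88775 + 0.1974 = 1.08515

1.08515 wt%


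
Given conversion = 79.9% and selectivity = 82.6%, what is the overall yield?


Overall yield = conversion (%) * selectivity (%) / 100
Conversion = 79.9%, Selectivity = 82.6%
Y = 79.9 * 82.6 / 100
= 65.9974 %

65.9974 %


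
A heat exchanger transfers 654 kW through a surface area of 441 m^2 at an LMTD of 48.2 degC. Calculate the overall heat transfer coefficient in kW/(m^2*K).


From Q = U*A*LMTD, U = Q / (A * LMTD)
U = 654 / (441 * 48.2) = 654 / 21256.2 = 0.03077

0.03077 kW/(m^2*K)


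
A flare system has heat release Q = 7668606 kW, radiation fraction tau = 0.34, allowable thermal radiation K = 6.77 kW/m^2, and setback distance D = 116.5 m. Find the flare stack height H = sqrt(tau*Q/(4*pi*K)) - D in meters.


tau*Q/(4*pi*K) = 0.34 * 7668606 / (4 * pi * 6.77) = 30647.6
sqrt(30647.6) = 175.065
H = 175.065 - 116.5 = 58.56

58.56 m


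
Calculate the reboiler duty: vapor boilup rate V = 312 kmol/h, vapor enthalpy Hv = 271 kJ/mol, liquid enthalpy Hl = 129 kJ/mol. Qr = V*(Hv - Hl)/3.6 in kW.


Qr = 312 * (271 - 129) / 3.6 = 312 * 142 / 3.6 = 12310

12310 kW


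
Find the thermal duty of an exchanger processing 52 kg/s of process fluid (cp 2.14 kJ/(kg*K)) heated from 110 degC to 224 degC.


Q = m_dot * cp * delta_T
delta_T = 224 - 110 = 114 K
Q = 52 * 2.14 * 114
= 111.28 * 114
= 12685.92 kW

12685.92 kW


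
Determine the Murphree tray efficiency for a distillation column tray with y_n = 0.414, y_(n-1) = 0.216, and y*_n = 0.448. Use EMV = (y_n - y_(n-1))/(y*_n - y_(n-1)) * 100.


Murphree vapor efficiency: EMV = (y_n - y_(n-1)) / (y*_n - y_(n-1)) * 100
EMV = (0.414 - 0.216) / (0.448 - 0.216) * 100 = 0.198 / 0.232 * 100 = 85.34

85.34 %


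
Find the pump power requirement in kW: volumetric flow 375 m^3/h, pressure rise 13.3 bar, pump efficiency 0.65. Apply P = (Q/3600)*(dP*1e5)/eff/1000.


Q = 375 / 3600 = 0.104167 m^3/s
P = 0.104167 * (13.3 * 1e5) / 0.65 / 1000 = 213.1

213.1 kW


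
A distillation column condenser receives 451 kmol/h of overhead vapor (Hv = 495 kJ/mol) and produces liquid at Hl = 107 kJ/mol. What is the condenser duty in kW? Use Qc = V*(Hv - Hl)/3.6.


Qc = 451 * (495 - 107) / 3.6 = 451 * 388 / 3.6 = 48610

48610 kW


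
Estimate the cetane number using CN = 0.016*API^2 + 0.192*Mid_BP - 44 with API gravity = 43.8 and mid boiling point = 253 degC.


CN = 0.016 * 43.8^2 + 0.192 * 253 - 44
CN = 30.69504 + 48.576 - 44 = 35.27104

35.27104


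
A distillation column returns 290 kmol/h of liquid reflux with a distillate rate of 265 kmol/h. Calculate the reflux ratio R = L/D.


Reflux ratio definition: R = L / D (liquid returned / distillate withdrawn)
L = 290 kmol/h, D = 265 kmol/h
R = 290 / 265 = 1.094

1.094


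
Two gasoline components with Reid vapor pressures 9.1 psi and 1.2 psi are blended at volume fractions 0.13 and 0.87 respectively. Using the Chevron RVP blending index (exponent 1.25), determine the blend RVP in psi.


Chevron index: RVP_blend = (sum xi*RVPi^1.25)^(1/1.25)
RVP^1.25 terms: 0.13 * 9.1^1.25 + 0.87 * 1.2^1.25 = 3.14737
RVP_blend = 3.14737^(1/1.25) = 2.502

2.502 psi


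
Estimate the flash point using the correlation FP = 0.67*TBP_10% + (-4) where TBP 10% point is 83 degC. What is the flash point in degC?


FP = 0.67 * 83 + (-4) = 51.61

51.61 degC


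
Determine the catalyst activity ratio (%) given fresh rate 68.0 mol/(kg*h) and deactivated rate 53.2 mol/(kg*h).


Activity (%) = (rate_used / rate_fresh) * 100
rate_used = 53.2, rate_fresh = 68.0
= (53.2 / 68.0) * 100
= 0.7824 * 100 = 78.24

78.24 %


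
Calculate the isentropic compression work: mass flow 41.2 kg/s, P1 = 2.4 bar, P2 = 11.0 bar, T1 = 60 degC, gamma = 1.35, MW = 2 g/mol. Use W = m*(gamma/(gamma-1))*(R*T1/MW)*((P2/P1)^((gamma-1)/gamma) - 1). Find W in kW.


Isentropic work: W = m*(gamma/(gamma-1))*(R*T1/MW)*((P2/P1)^((gamma-1)/gamma) - 1)
T1 = 60 + 273.15 = 333.15 K
Pressure ratio = 11.0 / 2.4 = 4.58333
Exponent = (1.35 - 1)/1.35 = 0.259259
(P2/P1)^exp - 1 = 4.58333^0.259259 - 1 = 0.483943
W = 41.2 * 1.35 / 0.35 * 8.314 * 333.15 / 2 * 0.483943 = 106500

106500 kW


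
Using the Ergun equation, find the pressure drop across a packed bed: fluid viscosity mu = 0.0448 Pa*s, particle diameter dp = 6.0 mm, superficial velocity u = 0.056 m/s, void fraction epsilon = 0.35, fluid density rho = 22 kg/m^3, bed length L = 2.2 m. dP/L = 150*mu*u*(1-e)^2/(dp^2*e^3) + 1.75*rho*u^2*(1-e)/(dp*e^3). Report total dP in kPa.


dp = 6.0 mm = 0.006 m
Viscous term = 150*0.0448*0.056*(1-0.35)^2 / (0.006^2*0.35^3) = 103010
Inertial term = 1.75*22*0.056^2*(1-0.35) / (0.006*0.35^3) = 305.067
dP/L = 103010 + 305.067 = 103315 Pa/m
dP = 103315 * 2.2 / 1000 = 227.3 kPa

227.3 kPa


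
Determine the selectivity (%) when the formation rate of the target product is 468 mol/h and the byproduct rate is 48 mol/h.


Selectivity = desired / (desired + undesired) * 100
Total products = 468 + 48 = 516 mol/h
S = 468 / 516 * 100
= 0.9070 * 100
= 90.70 %

90.70 %


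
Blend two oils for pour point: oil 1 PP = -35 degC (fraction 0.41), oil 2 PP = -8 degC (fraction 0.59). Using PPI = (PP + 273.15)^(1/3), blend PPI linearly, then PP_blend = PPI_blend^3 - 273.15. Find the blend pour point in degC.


PPI_1 = (-35 + 273.15)^(1/3) = 6.198456
PPI_2 = (-8 + 273.15)^(1/3) = 6.42437
PPI_blend = 0.41 * 6.198456 + 0.59 * 6.42437 = 6.331745
PP_blend = 6.331745^3 - 273.15 = 253.846 - 273.15 = -19.3

-19.3 degC


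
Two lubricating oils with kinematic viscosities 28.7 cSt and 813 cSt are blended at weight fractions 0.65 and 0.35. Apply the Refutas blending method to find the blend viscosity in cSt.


Refutas method: VBN_i = 14.534*ln(ln(visc_i + 0.8)) + 10.975, blended linearly by mass fraction; since VBN is linear in VBI_i = ln(ln(visc_i + 0.8)) and the fractions sum to 1, blend VBI directly: visc = exp(exp(VBI_blend)) - 0.8
VBI_1 = ln(ln(28.7 + 0.8)) = 1.21917
VBI_2 = ln(ln(813 + 0.8)) = 1.90236
VBI_blend = 0.65 * 1.21917 + 0.35 * 1.90236 = 1.45829
visc_blend = exp(exp(1.45829)) - 0.8 = 72.80

72.80 cSt


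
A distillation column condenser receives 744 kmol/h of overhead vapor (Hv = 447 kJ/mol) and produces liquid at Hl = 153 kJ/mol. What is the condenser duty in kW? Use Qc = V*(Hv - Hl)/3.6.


Qc = 744 * (447 - 153) / 3.6 = 744 * 294 / 3.6 = 60760

60760 kW


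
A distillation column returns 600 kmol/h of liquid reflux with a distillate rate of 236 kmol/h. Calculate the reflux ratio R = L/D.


Reflux ratio definition: R = L / D (liquid returned / distillate withdrawn)
L = 600 kmol/h, D = 236 kmol/h
R = 600 / 236 = 2.542

2.542


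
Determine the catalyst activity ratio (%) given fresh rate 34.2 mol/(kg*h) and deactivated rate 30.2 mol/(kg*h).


Activity (%) = (rate_used / rate_fresh) * 100
rate_used = 30.2, rate_fresh = 34.2
= (30.2 / 34.2) * 100
= 0.8830 * 100 = 88.30

88.30 %


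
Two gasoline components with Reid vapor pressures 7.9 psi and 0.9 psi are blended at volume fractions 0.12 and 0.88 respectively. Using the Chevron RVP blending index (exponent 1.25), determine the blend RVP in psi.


Chevron index: RVP_blend = (sum xi*RVPi^1.25)^(1/1.25)
RVP^1.25 terms: 0.12 * 7.9^1.25 + 0.88 * 0.9^1.25 = 2.36074
RVP_blend = 2.36074^(1/1.25) = 1.988

1.988 psi


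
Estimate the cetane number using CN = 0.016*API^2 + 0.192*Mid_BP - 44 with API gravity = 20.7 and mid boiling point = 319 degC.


CN = 0.016 * 20.7^2 + 0.192 * 319 - 44
CN = 6.85584 + 61.248 - 44 = 24.10384

24.10384


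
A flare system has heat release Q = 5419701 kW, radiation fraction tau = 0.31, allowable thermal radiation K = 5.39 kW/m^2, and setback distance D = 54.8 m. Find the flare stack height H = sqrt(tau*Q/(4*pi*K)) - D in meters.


tau*Q/(4*pi*K) = 0.31 * 5419701 / (4 * pi * 5.39) = 24805
sqrt(24805) = 157.496
H = 157.496 - 54.8 = 102.7

102.7 m


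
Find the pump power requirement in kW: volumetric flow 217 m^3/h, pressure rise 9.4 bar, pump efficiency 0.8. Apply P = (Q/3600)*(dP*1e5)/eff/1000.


Q = 217 / 3600 = 0.0602778 m^3/s
P = 0.0602778 * (9.4 * 1e5) / 0.8 / 1000 = 70.83

70.83 kW


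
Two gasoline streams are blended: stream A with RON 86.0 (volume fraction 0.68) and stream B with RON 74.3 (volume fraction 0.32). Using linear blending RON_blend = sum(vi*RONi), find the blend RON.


Linear blending: RON_blend = sum(vi * RONi)
Contribution 1: 0.68 * 86.0 = 58.48
Contribution 2: 0.32 * 74.3 = 23.776
RON_blend = 58.48 + 23.776 = 82.256

82.256


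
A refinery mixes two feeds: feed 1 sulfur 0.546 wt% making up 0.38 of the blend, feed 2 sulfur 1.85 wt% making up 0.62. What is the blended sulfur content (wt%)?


Linear sulfur blending: S_blend = x1*S1 + x2*S2
Contribution 1: 0.38 * 0.546 = 0.20748 wt%
Contribution 2: 0.62 * 1.85 = 1.147 wt%
S_blend = 0.20748 + 1.147 = 1.35448

1.35448 wt%


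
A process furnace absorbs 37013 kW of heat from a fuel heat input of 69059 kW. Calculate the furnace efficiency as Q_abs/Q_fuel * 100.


Furnace efficiency = Q_absorbed / Q_fuel * 100
= 37013 / 69059 * 100 = 53.60

53.60 %


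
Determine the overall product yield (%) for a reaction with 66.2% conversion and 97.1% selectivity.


Overall yield = conversion (%) * selectivity (%) / 100
Conversion = 66.2%, Selectivity = 97.1%
Y = 66.2 * 97.1 / 100
= 64.2802 %

64.2802 %


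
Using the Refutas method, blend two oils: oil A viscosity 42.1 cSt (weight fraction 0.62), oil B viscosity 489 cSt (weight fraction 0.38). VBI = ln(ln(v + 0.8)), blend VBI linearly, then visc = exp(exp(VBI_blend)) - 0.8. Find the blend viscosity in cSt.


Refutas method: VBN_i = 14.534*ln(ln(visc_i + 0.8)) + 10.975, blended linearly by mass fraction; since VBN is linear in VBI_i = ln(ln(visc_i + 0.8)) and the fractions sum to 1, blend VBI directly: visc = exp(exp(VBI_blend)) - 0.8
VBI_1 = ln(ln(42.1 + 0.8)) = 1.32412
VBI_2 = ln(ln(489 + 0.8)) = 1.82358
VBI_blend = 0.62 * 1.32412 + 0.38 * 1.82358 = 1.51391
visc_blend = exp(exp(1.51391)) - 0.8 = 93.31

93.31 cSt


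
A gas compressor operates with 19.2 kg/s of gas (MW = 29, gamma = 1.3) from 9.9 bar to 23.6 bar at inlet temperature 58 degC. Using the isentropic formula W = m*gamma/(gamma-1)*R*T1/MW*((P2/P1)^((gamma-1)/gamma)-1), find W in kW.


Isentropic work: W = m*(gamma/(gamma-1))*(R*T1/MW)*((P2/P1)^((gamma-1)/gamma) - 1)
T1 = 58 + 273.15 = 331.15 K
Pressure ratio = 23.6 / 9.9 = 2.38384
Exponent = (1.3 - 1)/1.3 = 0.230769
(P2/P1)^exp - 1 = 2.38384^0.230769 - 1 = 0.221979
W = 19.2 * 1.3 / 0.3 * 8.314 * 331.15 / 29 * 0.221979 = 1753

1753 kW


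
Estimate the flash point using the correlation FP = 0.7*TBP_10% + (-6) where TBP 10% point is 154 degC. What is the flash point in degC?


FP = 0.7 * 154 + (-6) = 101.8

101.8 degC


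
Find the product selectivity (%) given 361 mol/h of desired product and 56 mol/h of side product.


Selectivity = desired / (desired + undesired) * 100
Total products = 361 + 56 = 417 mol/h
S = 361 / 417 * 100
= 0.8657 * 100
= 86.57 %

86.57 %
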